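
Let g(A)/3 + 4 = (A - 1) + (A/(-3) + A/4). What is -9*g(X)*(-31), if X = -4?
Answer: -7254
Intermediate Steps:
g(A) = -15 + 11*A/4 (g(A) = -12 + 3*((A - 1) + (A/(-3) + A/4)) = -12 + 3*((-1 + A) + (A*(-⅓) + A*(¼))) = -12 + 3*((-1 + A) + (-A/3 + A/4)) = -12 + 3*((-1 + A) - A/12) = -12 + 3*(-1 + 11*A/12) = -12 + (-3 + 11*A/4) = -15 + 11*A/4)
-9*g(X)*(-31) = -9*(-15 + (11/4)*(-4))*(-31) = -9*(-15 - 11)*(-31) = -9*(-26)*(-31) = 234*(-31) = -7254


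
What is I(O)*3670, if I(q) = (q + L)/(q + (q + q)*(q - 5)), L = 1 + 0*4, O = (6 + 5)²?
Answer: 447740/28193 ≈ 15.881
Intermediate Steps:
O = 121 (O = 11² = 121)
L = 1 (L = 1 + 0 = 1)
I(q) = (1 + q)/(q + 2*q*(-5 + q)) (I(q) = (q + 1)/(q + (q + q)*(q - 5)) = (1 + q)/(q + (2*q)*(-5 + q)) = (1 + q)/(q + 2*q*(-5 + q)))
I(O)*3670 = ((1 + 121)/(121*(-9 + 2*121)))*3670 = ((1/121)*122/(-9 + 242))*3670 = ((1/121)*122/233)*3670 = ((1/121)*(1/233)*122)*3670 = (122/28193)*3670 = 447740/28193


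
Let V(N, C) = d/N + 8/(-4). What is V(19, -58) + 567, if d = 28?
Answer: 10763/19 ≈ 566.47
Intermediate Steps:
V(N, C) = -2 + 28/N (V(N, C) = 28/N + 8/(-4) = 28/N + 8*(-¼) = 28/N - 2 = -2 + 28/N)
V(19, -58) + 567 = (-2 + 28/19) + 567 = -10/19 + 567 = 10763/19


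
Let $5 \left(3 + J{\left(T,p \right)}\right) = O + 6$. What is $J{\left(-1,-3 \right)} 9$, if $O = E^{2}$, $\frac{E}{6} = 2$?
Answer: $243$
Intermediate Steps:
$E = 12$ ($E = 6 \cdot 2 = 12$)
$O = 144$ ($O = 12^{2} = 144$)
$J{\left(T,p \right)} = 27$ ($J{\left(T,p \right)} = -3 + \frac{144 + 6}{5} = -3 + \frac{1}{5} \cdot 150 = -3 + 30 = 27$)
$J{\left(-1,-3 \right)} 9 = 27 \cdot 9 = 243$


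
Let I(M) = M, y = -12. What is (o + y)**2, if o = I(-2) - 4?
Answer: 324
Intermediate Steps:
o = -6 (o = -2 - 4 = -6)
(o + y)**2 = (-6 - 12)**2 = (-18)**2 = 324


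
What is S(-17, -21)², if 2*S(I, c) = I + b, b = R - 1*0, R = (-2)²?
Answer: 169/4 ≈ 42.250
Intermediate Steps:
R = 4
b = 4 (b = 4 - 1*0 = 4 + 0 = 4)
S(I, c) = 2 + I/2 (S(I, c) = (I + 4)/2 = (4 + I)/2 = 2 + I/2)
S(-17, -21)² = (2 + (½)*(-17))² = (2 - 17/2)² = (-13/2)² = 169/4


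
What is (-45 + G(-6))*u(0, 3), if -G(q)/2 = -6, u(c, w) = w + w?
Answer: -198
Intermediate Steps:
u(c, w) = 2*w
G(q) = 12 (G(q) = -2*(-6) = 12)
(-45 + G(-6))*u(0, 3) = (-45 + 12)*(2*3) = -33*6 = -198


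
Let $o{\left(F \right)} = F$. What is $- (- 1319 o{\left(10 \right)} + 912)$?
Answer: $12278$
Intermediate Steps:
$- (- 1319 o{\left(10 \right)} + 912) = - (\left(-1319\right) 10 + 912) = - (-13190 + 912) = \left(-1\right) \left(-12278\right) = 12278$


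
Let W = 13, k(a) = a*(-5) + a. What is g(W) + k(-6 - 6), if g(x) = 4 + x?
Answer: 65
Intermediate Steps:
k(a) = -4*a (k(a) = -5*a + a = -4*a)
g(W) + k(-6 - 6) = (4 + 13) - 4*(-6 - 6) = 17 - 4*(-12) = 17 + 48 = 65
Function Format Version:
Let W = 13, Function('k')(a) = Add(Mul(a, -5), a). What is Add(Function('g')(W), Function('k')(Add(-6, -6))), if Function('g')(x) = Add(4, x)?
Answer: 65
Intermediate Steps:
Function('k')(a) = Mul(-4, a) (Function('k')(a) = Add(Mul(-5, a), a) = Mul(-4, a))
Add(Function('g')(W), Function('k')(Add(-6, -6))) = Add(Add(4, 13), Mul(-4, Add(-6, -6))) = Add(17, Mul(-4, -12)) = Add(17, 48) = 65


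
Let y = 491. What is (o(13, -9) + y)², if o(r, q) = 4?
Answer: 245025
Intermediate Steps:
(o(13, -9) + y)² = (4 + 491)² = 495² = 245025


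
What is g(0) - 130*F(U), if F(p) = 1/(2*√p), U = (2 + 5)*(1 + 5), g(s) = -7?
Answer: -7 - 65*√42/42 ≈ -17.030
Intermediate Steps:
U = 42 (U = 7*6 = 42)
F(p) = 1/(2*√p)
g(0) - 130*F(U) = -7 - 65/√42 = -7 - 65*√42/42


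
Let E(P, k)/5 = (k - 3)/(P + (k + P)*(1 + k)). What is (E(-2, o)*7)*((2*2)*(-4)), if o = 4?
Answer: -70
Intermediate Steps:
E(P, k) = 5*(-3 + k)/(P + (1 + k)*(P + k)) (E(P, k) = 5*((k - 3)/(P + (k + P)*(1 + k))) = 5*((-3 + k)/(P + (P + k)*(1 + k))) = 5*((-3 + k)/(P + (1 + k)*(P + k))) = 5*(-3 + k)/(P + (1 + k)*(P + k)))
(E(-2, o)*7)*((2*2)*(-4)) = ((5*(-3 + 4)/(4 + 4² + 2*(-2) - 2*4))*7)*((2*2)*(-4)) = ((5*1/(4 + 16 - 4 - 8))*7)*(4*(-4)) = ((5*1/8)*7)*(-16) = ((5*(⅛)*1)*7)*(-16) = ((5/8)*7)*(-16) = (35/8)*(-16) = -70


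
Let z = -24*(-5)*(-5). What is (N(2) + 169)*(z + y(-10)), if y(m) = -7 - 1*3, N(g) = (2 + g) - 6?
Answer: -101870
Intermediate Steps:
N(g) = -4 + g
y(m) = -10 (y(m) = -7 - 3 = -10)
z = -600 (z = -6*(-20)*(-5) = 120*(-5) = -600)
(N(2) + 169)*(z + y(-10)) = ((-4 + 2) + 169)*(-600 - 10) = (-2 + 169)*(-610) = 167*(-610) = -101870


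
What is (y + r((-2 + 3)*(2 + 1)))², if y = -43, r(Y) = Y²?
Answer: 1156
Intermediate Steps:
(y + r((-2 + 3)*(2 + 1)))² = (-43 + ((-2 + 3)*(2 + 1))²)² = (-43 + (1*3)²)² = (-43 + 3²)² = (-43 + 9)² = (-34)² = 1156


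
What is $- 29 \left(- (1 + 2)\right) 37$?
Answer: $3219$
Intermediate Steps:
$- 29 \left(- (1 + 2)\right) 37 = - 29 \left(\left(-1\right) 3\right) 37 = \left(-29\right) \left(-3\right) 37 = 87 \cdot 37 = 3219$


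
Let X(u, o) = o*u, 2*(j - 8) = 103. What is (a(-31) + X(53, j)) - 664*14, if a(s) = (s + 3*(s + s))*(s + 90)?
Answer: -37891/2 ≈ -18946.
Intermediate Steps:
j = 119/2 (j = 8 + (1/2)*103 = 8 + 103/2 = 119/2 ≈ 59.500)
a(s) = 7*s*(90 + s) (a(s) = (s + 3*(2*s))*(90 + s) = (s + 6*s)*(90 + s) = (7*s)*(90 + s) = 7*s*(90 + s))
(a(-31) + X(53, j)) - 664*14 = (7*(-31)*(90 - 31) + (119/2)*53) - 664*14 = (7*(-31)*59 + 6307/2) - 9296 = (-12803 + 6307/2) - 9296 = -19299/2 - 9296 = -37891/2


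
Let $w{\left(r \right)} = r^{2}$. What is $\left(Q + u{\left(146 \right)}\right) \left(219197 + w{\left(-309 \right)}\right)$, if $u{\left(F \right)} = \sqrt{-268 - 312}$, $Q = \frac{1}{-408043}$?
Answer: $- \frac{314678}{408043} + 629356 i \sqrt{145} \approx -0.77119 + 7.5784 \cdot 10^{6} i$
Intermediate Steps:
$Q = - \frac{1}{408043} \approx -2.4507 \cdot 10^{-6}$
$u{\left(F \right)} = 2 i \sqrt{145}$ ($u{\left(F \right)} = \sqrt{-580} = 2 i \sqrt{145}$)
$\left(Q + u{\left(146 \right)}\right) \left(219197 + w{\left(-309 \right)}\right) = \left(- \frac{1}{408043} + 2 i \sqrt{145}\right) \left(219197 + \left(-309\right)^{2}\right) = \left(- \frac{1}{408043} + 2 i \sqrt{145}\right) \left(219197 + 95481\right) = \left(- \frac{1}{408043} + 2 i \sqrt{145}\right) 314678 = - \frac{314678}{408043} + 629356 i \sqrt{145}$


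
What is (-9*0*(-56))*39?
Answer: 0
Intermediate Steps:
(-9*0*(-56))*39 = (0*(-56))*39 = 0*39 = 0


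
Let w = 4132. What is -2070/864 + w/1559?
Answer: 19051/74832 ≈ 0.25458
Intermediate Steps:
-2070/864 + w/1559 = -2070/864 + 4132/1559 = -2070*1/864 + 4132*(1/1559) = -115/48 + 4132/1559 = 19051/74832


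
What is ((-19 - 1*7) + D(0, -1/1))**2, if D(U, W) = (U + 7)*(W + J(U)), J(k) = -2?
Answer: 2209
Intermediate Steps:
D(U, W) = (-2 + W)*(7 + U) (D(U, W) = (U + 7)*(W - 2) = (7 + U)*(-2 + W) = (-2 + W)*(7 + U))
((-19 - 1*7) + D(0, -1/1))**2 = ((-19 - 1*7) + (-14 - 2*0 + 7*(-1/1) + 0*(-1/1)))**2 = ((-19 - 7) + (-14 + 0 + 7*(-1*1) + 0*(-1*1)))**2 = (-26 + (-14 + 0 + 7*(-1) + 0*(-1)))**2 = (-26 + (-14 + 0 - 7 + 0))**2 = (-26 - 21)**2 = (-47)**2 = 2209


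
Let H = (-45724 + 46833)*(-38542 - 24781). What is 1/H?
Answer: -1/70225207 ≈ -1.4240e-8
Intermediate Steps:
H = -70225207 (H = 1109*(-63323) = -70225207)
1/H = 1/(-70225207) = -1/70225207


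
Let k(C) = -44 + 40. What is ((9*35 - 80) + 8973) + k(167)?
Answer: 9204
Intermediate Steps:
k(C) = -4
((9*35 - 80) + 8973) + k(167) = ((9*35 - 80) + 8973) - 4 = ((315 - 80) + 8973) - 4 = (235 + 8973) - 4 = 9208 - 4 = 9204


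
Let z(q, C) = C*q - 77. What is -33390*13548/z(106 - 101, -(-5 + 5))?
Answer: 64623960/11 ≈ 5.8749e+6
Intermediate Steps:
z(q, C) = -77 + C*q
-33390*13548/z(106 - 101, -(-5 + 5)) = -33390*13548/(-77 + (-(-5 + 5))*(106 - 101)) = -33390*13548/(-77 - 1*0*5) = -33390*13548/(-77 + 0*5) = -33390*13548/(-77 + 0) = -33390/(-1*(-77)*(-1/13548)) = -33390/(77*(-1/13548)) = -33390/(-77/13548) = -33390*(-13548/77) = 64623960/11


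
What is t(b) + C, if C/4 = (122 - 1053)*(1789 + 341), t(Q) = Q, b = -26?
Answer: -7932146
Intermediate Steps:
C = -7932120 (C = 4*((122 - 1053)*(1789 + 341)) = 4*(-931*2130) = 4*(-1983030) = -7932120)
t(b) + C = -26 - 7932120 = -7932146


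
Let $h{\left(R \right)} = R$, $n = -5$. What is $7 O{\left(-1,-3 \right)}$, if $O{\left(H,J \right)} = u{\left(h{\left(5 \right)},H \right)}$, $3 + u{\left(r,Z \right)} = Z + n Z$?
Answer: $7$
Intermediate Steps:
$u{\left(r,Z \right)} = -3 - 4 Z$ ($u{\left(r,Z \right)} = -3 + \left(Z - 5 Z\right) = -3 - 4 Z$)
$O{\left(H,J \right)} = -3 - 4 H$
$7 O{\left(-1,-3 \right)} = 7 \left(-3 - -4\right) = 7 \left(-3 + 4\right) = 7 \cdot 1 = 7$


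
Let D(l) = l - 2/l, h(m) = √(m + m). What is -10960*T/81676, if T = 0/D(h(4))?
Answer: 0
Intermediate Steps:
h(m) = √2*√m (h(m) = √(2*m) = √2*√m)
T = 0 (T = 0/(√2*√4 - 2*√2/4) = 0/(√2*2 - 2*√2/4) = 0/(2*√2 - 2*√2/4) = 0/(2*√2 - √2/2) = 0/((3*√2/2)) = 0*(√2/3) = 0)
-10960*T/81676 = -10960*0/81676 = 0*(1/81676) = 0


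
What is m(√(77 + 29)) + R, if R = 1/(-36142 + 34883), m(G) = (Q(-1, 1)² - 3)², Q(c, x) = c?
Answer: 5035/1259 ≈ 3.9992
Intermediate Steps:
m(G) = 4 (m(G) = ((-1)² - 3)² = (1 - 3)² = (-2)² = 4)
R = -1/1259 (R = 1/(-1259) = -1/1259 ≈ -0.00079428)
m(√(77 + 29)) + R = 4 - 1/1259 = 5035/1259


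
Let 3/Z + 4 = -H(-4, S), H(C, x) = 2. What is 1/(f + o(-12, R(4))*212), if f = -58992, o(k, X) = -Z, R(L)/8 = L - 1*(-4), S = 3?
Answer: -1/58886 ≈ -1.6982e-5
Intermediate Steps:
R(L) = 32 + 8*L (R(L) = 8*(L - 1*(-4)) = 8*(L + 4) = 8*(4 + L) = 32 + 8*L)
Z = -½ (Z = 3/(-4 - 1*2) = 3/(-4 - 2) = 3/(-6) = 3*(-⅙) = -½ ≈ -0.50000)
o(k, X) = ½ (o(k, X) = -1*(-½) = ½)
1/(f + o(-12, R(4))*212) = 1/(-58992 + (½)*212) = 1/(-58992 + 106) = 1/(-58886) = -1/58886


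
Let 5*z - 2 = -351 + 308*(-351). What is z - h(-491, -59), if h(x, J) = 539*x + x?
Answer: 1217243/5 ≈ 2.4345e+5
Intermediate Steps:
h(x, J) = 540*x
z = -108457/5 (z = ⅖ + (-351 + 308*(-351))/5 = ⅖ + (-351 - 108108)/5 = ⅖ + (⅕)*(-108459) = ⅖ - 108459/5 = -108457/5 ≈ -21691.)
z - h(-491, -59) = -108457/5 - 540*(-491) = -108457/5 - 1*(-265140) = -108457/5 + 265140 = 1217243/5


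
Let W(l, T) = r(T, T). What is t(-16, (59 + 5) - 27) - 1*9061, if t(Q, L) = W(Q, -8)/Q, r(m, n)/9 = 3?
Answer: -145003/16 ≈ -9062.7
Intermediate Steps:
r(m, n) = 27 (r(m, n) = 9*3 = 27)
W(l, T) = 27
t(Q, L) = 27/Q
t(-16, (59 + 5) - 27) - 1*9061 = 27/(-16) - 1*9061 = 27*(-1/16) - 9061 = -27/16 - 9061 = -145003/16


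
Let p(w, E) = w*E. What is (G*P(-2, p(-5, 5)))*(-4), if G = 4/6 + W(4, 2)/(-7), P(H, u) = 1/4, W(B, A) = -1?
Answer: -17/21 ≈ -0.80952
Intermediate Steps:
p(w, E) = E*w
P(H, u) = ¼
G = 17/21 (G = 4/6 - 1/(-7) = 4*(⅙) - 1*(-⅐) = ⅔ + ⅐ = 17/21 ≈ 0.80952)
(G*P(-2, p(-5, 5)))*(-4) = ((17/21)*(¼))*(-4) = (17/84)*(-4) = -17/21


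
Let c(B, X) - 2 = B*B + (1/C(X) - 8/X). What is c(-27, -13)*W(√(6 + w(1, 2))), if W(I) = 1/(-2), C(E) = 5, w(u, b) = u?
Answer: -23784/65 ≈ -365.91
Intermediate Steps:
W(I) = -½
c(B, X) = 11/5 + B² - 8/X (c(B, X) = 2 + (B*B + (1/5 - 8/X)) = 2 + (B² + (1*(⅕) - 8/X)) = 2 + (B² + (⅕ - 8/X)) = 2 + (⅕ + B² - 8/X) = 11/5 + B² - 8/X)
c(-27, -13)*W(√(6 + w(1, 2))) = (11/5 + (-27)² - 8/(-13))*(-½) = (11/5 + 729 - 8*(-1/13))*(-½) = (11/5 + 729 + 8/13)*(-½) = (47568/65)*(-½) = -23784/65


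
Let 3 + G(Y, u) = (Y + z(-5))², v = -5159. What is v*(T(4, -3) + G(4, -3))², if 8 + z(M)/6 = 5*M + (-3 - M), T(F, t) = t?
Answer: -5658401125916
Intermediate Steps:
z(M) = -66 + 24*M (z(M) = -48 + 6*(5*M + (-3 - M)) = -48 + 6*(-3 + 4*M) = -48 + (-18 + 24*M) = -66 + 24*M)
G(Y, u) = -3 + (-186 + Y)² (G(Y, u) = -3 + (Y + (-66 + 24*(-5)))² = -3 + (Y + (-66 - 120))² = -3 + (Y - 186)² = -3 + (-186 + Y)²)
v*(T(4, -3) + G(4, -3))² = -5159*(-3 + (-3 + (-186 + 4)²))² = -5159*(-3 + (-3 + (-182)²))² = -5159*(-3 + (-3 + 33124))² = -5159*(-3 + 33121)² = -5159*33118² = -5159*1096801924 = -5658401125916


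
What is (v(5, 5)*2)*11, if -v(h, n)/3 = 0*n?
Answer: 0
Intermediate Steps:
v(h, n) = 0 (v(h, n) = -0*n = -3*0 = 0)
(v(5, 5)*2)*11 = (0*2)*11 = 0*11 = 0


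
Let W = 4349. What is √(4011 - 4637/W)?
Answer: √75843089498/4349 ≈ 63.324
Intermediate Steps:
√(4011 - 4637/W) = √(4011 - 4637/4349) = √(17439202/4349) = √75843089498/4349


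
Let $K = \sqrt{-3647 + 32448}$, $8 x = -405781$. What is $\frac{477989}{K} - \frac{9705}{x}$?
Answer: $\frac{77640}{405781} + \frac{477989 \sqrt{28801}}{28801} \approx 2816.7$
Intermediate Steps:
$x = - \frac{405781}{8}$ ($x = \frac{1}{8} \left(-405781\right) = - \frac{405781}{8} \approx -50723.0$)
$K = \sqrt{28801} \approx 169.71$
$\frac{477989}{K} - \frac{9705}{x} = \frac{477989}{\sqrt{28801}} - \frac{9705}{- \frac{405781}{8}} = 477989 \frac{\sqrt{28801}}{28801} - - \frac{77640}{405781} = \frac{477989 \sqrt{28801}}{28801} + \frac{77640}{405781} = \frac{77640}{405781} + \frac{477989 \sqrt{28801}}{28801}$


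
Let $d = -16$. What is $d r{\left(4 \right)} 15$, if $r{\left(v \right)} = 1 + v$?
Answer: $-1200$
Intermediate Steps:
$d r{\left(4 \right)} 15 = - 16 \left(1 + 4\right) 15 = \left(-16\right) 5 \cdot 15 = \left(-80\right) 15 = -1200$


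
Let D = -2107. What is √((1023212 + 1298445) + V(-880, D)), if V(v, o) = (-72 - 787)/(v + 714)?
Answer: 3*√7108413654/166 ≈ 1523.7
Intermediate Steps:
V(v, o) = -859/(714 + v)
√((1023212 + 1298445) + V(-880, D)) = √((1023212 + 1298445) - 859/(714 - 880)) = √(2321657 - 859/(-166)) = √(2321657 - 859*(-1/166)) = √(2321657 + 859/166) = √(385395921/166) = 3*√7108413654/166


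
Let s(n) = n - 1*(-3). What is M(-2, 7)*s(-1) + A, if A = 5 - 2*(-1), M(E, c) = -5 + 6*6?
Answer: 69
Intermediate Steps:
s(n) = 3 + n (s(n) = n + 3 = 3 + n)
M(E, c) = 31 (M(E, c) = -5 + 36 = 31)
A = 7 (A = 5 + 2 = 7)
M(-2, 7)*s(-1) + A = 31*(3 - 1) + 7 = 31*2 + 7 = 62 + 7 = 69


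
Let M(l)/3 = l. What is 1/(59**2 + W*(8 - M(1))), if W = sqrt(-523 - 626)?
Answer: 3481/12146086 - 5*I*sqrt(1149)/12146086 ≈ 0.00028659 - 1.3954e-5*I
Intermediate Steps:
W = I*sqrt(1149) (W = sqrt(-1149) = I*sqrt(1149) ≈ 33.897*I)
M(l) = 3*l
1/(59**2 + W*(8 - M(1))) = 1/(59**2 + (I*sqrt(1149))*(8 - 3)) = 1/(3481 + (I*sqrt(1149))*(8 - 1*3)) = 1/(3481 + (I*sqrt(1149))*(8 - 3)) = 1/(3481 + (I*sqrt(1149))*5) = 1/(3481 + 5*I*sqrt(1149))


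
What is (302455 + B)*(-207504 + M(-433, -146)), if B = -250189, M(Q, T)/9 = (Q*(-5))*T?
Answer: -159532243524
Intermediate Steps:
M(Q, T) = -45*Q*T (M(Q, T) = 9*((Q*(-5))*T) = 9*((-5*Q)*T) = 9*(-5*Q*T) = -45*Q*T)
(302455 + B)*(-207504 + M(-433, -146)) = (302455 - 250189)*(-207504 - 45*(-433)*(-146)) = 52266*(-207504 - 2844810) = 52266*(-3052314) = -159532243524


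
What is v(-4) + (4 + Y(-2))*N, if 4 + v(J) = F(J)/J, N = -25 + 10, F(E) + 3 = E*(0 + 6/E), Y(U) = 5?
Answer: -559/4 ≈ -139.75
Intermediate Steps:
F(E) = 3 (F(E) = -3 + E*(0 + 6/E) = -3 + E*(6/E) = -3 + 6 = 3)
N = -15
v(J) = -4 + 3/J
v(-4) + (4 + Y(-2))*N = (-4 + 3/(-4)) + (4 + 5)*(-15) = (-4 + 3*(-¼)) + 9*(-15) = (-4 - ¾) - 135 = -19/4 - 135 = -559/4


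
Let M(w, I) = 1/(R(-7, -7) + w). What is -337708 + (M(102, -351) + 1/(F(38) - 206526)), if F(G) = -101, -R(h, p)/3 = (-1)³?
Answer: -7326856839658/21695835 ≈ -3.3771e+5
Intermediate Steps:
R(h, p) = 3 (R(h, p) = -3*(-1)³ = -3*(-1) = 3)
M(w, I) = 1/(3 + w)
-337708 + (M(102, -351) + 1/(F(38) - 206526)) = -337708 + (1/(3 + 102) + 1/(-101 - 206526)) = -337708 + (1/105 + 1/(-206627)) = -337708 + (1/105 - 1/206627) = -337708 + 206522/21695835 = -7326856839658/21695835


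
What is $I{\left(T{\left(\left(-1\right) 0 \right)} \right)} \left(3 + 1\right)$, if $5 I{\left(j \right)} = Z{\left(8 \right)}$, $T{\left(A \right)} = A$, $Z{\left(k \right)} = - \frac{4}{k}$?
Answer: $- \frac{2}{5} \approx -0.4$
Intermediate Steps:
$I{\left(j \right)} = - \frac{1}{10}$ ($I{\left(j \right)} = \frac{\left(-4\right) \frac{1}{8}}{5} = \frac{1}{5} \left(- \frac{1}{2}\right) = - \frac{1}{10}$)
$I{\left(T{\left(\left(-1\right) 0 \right)} \right)} \left(3 + 1\right) = - \frac{3 + 1}{10} = \left(- \frac{1}{10}\right) 4 = - \frac{2}{5}$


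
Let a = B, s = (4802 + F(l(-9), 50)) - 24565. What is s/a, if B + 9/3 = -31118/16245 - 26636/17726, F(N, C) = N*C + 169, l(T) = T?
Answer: 2885923795140/924088049 ≈ 3123.0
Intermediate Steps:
F(N, C) = 169 + C*N (F(N, C) = C*N + 169 = 169 + C*N)
s = -20044 (s = (4802 + (169 + 50*(-9))) - 24565 = (4802 + (169 - 450)) - 24565 = (4802 - 281) - 24565 = 4521 - 24565 = -20044)
B = -924088049/143979435 (B = -3 + (-31118/16245 - 26636/17726) = -3 + (-31118*1/16245 - 26636*1/17726) = -3 + (-31118/16245 - 13318/8863) = -3 - 492149744/143979435 = -924088049/143979435 ≈ -6.4182)
a = -924088049/143979435 ≈ -6.4182
s/a = -20044/(-924088049/143979435) = -20044*(-143979435/924088049) = 2885923795140/924088049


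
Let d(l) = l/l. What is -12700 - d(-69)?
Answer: -12701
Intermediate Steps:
d(l) = 1
-12700 - d(-69) = -12700 - 1*1 = -12700 - 1 = -12701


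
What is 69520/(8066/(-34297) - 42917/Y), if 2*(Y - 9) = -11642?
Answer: 13857711081280/1425044757 ≈ 9724.4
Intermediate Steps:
Y = -5812 (Y = 9 + (1/2)*(-11642) = 9 - 5821 = -5812)
69520/(8066/(-34297) - 42917/Y) = 69520/(8066/(-34297) - 42917/(-5812)) = 69520/(8066*(-1/34297) - 42917*(-1/5812)) = 69520/(-8066/34297 + 42917/5812) = 69520/(1425044757/199334164) = 69520*(199334164/1425044757) = 13857711081280/1425044757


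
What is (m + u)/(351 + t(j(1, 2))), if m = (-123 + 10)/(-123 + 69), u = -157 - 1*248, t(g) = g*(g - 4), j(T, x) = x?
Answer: -21757/18738 ≈ -1.1611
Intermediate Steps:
t(g) = g*(-4 + g)
u = -405 (u = -157 - 248 = -405)
m = 113/54 (m = -113/(-54) = -113*(-1/54) = 113/54 ≈ 2.0926)
(m + u)/(351 + t(j(1, 2))) = (113/54 - 405)/(351 + 2*(-4 + 2)) = -21757/(54*(351 + 2*(-2))) = -21757/(54*(351 - 4)) = -21757/54/347 = -21757/54*1/347 = -21757/18738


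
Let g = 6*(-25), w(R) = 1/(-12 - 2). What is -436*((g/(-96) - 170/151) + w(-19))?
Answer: -673293/4228 ≈ -159.25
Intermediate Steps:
w(R) = -1/14 (w(R) = 1/(-14) = -1/14)
g = -150
-436*((g/(-96) - 170/151) + w(-19)) = -436*((-150/(-96) - 170/151) - 1/14) = -436*((-150*(-1/96) - 170*1/151) - 1/14) = -436*((25/16 - 170/151) - 1/14) = -436*(1055/2416 - 1/14) = -436*6177/16912 = -673293/4228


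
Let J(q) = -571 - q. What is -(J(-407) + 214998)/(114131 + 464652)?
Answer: -214834/578783 ≈ -0.37118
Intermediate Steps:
-(J(-407) + 214998)/(114131 + 464652) = -((-571 - 1*(-407)) + 214998)/(114131 + 464652) = -((-571 + 407) + 214998)/578783 = -(-164 + 214998)/578783 = -214834/578783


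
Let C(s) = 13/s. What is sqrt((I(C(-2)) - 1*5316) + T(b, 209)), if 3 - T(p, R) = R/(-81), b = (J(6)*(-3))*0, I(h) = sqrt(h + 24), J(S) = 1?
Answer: sqrt(-1720576 + 162*sqrt(70))/18 ≈ 72.844*I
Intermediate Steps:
I(h) = sqrt(24 + h)
b = 0 (b = (1*(-3))*0 = -3*0 = 0)
T(p, R) = 3 + R/81 (T(p, R) = 3 - R/(-81) = 3 - R*(-1)/81 = 3 - (-1)*R/81 = 3 + R/81)
sqrt((I(C(-2)) - 1*5316) + T(b, 209)) = sqrt((sqrt(24 + 13/(-2)) - 1*5316) + (3 + (1/81)*209)) = sqrt((sqrt(24 + 13*(-1/2)) - 5316) + (3 + 209/81)) = sqrt((sqrt(24 - 13/2) - 5316) + 452/81) = sqrt((sqrt(35/2) - 5316) + 452/81) = sqrt((sqrt(70)/2 - 5316) + 452/81) = sqrt((-5316 + sqrt(70)/2) + 452/81) = sqrt(-430144/81 + sqrt(70)/2)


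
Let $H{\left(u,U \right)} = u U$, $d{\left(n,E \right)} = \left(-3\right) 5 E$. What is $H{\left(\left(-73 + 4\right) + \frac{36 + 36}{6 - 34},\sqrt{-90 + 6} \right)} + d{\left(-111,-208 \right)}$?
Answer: $3120 - \frac{1002 i \sqrt{21}}{7} \approx 3120.0 - 655.96 i$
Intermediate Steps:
$d{\left(n,E \right)} = - 15 E$
$H{\left(u,U \right)} = U u$
$H{\left(\left(-73 + 4\right) + \frac{36 + 36}{6 - 34},\sqrt{-90 + 6} \right)} + d{\left(-111,-208 \right)} = \sqrt{-90 + 6} \left(\left(-73 + 4\right) + \frac{36 + 36}{6 - 34}\right) - -3120 = \sqrt{-84} \left(-69 + \frac{72}{-28}\right) + 3120 = 2 i \sqrt{21} \left(-69 + 72 \left(- \frac{1}{28}\right)\right) + 3120 = 2 i \sqrt{21} \left(-69 - \frac{18}{7}\right) + 3120 = 2 i \sqrt{21} \left(- \frac{501}{7}\right) + 3120 = - \frac{1002 i \sqrt{21}}{7} + 3120 = 3120 - \frac{1002 i \sqrt{21}}{7}$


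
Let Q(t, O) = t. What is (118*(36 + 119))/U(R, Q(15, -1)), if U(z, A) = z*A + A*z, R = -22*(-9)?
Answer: 1829/594 ≈ 3.0791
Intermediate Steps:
R = 198
U(z, A) = 2*A*z (U(z, A) = A*z + A*z = 2*A*z)
(118*(36 + 119))/U(R, Q(15, -1)) = (118*(36 + 119))/((2*15*198)) = (118*155)/5940 = 18290*(1/5940) = 1829/594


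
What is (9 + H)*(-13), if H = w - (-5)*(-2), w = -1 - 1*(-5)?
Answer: -39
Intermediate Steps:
w = 4 (w = -1 + 5 = 4)
H = -6 (H = 4 - (-5)*(-2) = 4 - 1*10 = 4 - 10 = -6)
(9 + H)*(-13) = (9 - 6)*(-13) = 3*(-13) = -39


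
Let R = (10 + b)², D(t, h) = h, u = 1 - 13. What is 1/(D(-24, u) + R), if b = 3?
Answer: 1/157 ≈ 0.0063694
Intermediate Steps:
u = -12
R = 169 (R = (10 + 3)² = 13² = 169)
1/(D(-24, u) + R) = 1/(-12 + 169) = 1/157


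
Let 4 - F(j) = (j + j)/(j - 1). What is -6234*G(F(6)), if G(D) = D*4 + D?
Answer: -49872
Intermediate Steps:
F(j) = 4 - 2*j/(-1 + j) (F(j) = 4 - (j + j)/(j - 1) = 4 - 2*j/(-1 + j))
G(D) = 5*D (G(D) = 4*D + D = 5*D)
-6234*G(F(6)) = -31170*2*(-2 + 6)/(-1 + 6) = -31170*2*4/5 = -31170*2*(⅕)*4 = -31170*8/5 = -6234*8 = -49872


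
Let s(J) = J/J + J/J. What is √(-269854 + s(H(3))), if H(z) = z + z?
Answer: 2*I*√67463 ≈ 519.47*I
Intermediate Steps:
H(z) = 2*z
s(J) = 2 (s(J) = 1 + 1 = 2)
√(-269854 + s(H(3))) = √(-269854 + 2) = √(-269852) = 2*I*√67463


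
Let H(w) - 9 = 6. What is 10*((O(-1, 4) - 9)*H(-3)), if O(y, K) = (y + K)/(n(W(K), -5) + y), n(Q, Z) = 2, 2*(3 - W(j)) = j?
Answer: -900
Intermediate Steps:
W(j) = 3 - j/2
H(w) = 15 (H(w) = 9 + 6 = 15)
O(y, K) = (K + y)/(2 + y) (O(y, K) = (y + K)/(2 + y) = (K + y)/(2 + y))
10*((O(-1, 4) - 9)*H(-3)) = 10*(((4 - 1)/(2 - 1) - 9)*15) = 10*((3/1 - 9)*15) = 10*((1*3 - 9)*15) = 10*((3 - 9)*15) = 10*(-6*15) = 10*(-90) = -900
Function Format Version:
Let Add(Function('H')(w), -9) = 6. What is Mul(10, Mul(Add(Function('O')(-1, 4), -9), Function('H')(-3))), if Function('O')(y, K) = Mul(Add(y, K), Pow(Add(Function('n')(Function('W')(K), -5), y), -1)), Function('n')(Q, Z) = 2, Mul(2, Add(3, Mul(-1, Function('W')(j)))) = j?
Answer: -900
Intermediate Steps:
Function('W')(j) = Add(3, Mul(Rational(-1, 2), j))
Function('H')(w) = 15 (Function('H')(w) = Add(9, 6) = 15)
Function('O')(y, K) = Mul(Pow(Add(2, y), -1), Add(K, y)) (Function('O')(y, K) = Mul(Add(y, K), Pow(Add(2, y), -1)) = Mul(Add(K, y), Pow(Add(2, y), -1)) = Mul(Pow(Add(2, y), -1), Add(K, y)))
Mul(10, Mul(Add(Function('O')(-1, 4), -9), Function('H')(-3))) = Mul(10, Mul(Add(Mul(Pow(Add(2, -1), -1), Add(4, -1)), -9), 15)) = Mul(10, Mul(Add(Mul(Pow(1, -1), 3), -9), 15)) = Mul(10, Mul(Add(Mul(1, 3), -9), 15)) = Mul(10, Mul(Add(3, -9), 15)) = Mul(10, Mul(-6, 15)) = Mul(10, -90) = -900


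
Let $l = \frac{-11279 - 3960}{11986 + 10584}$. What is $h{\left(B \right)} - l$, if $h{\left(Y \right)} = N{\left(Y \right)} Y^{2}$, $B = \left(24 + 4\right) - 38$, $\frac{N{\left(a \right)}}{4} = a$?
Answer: $- \frac{90264761}{22570} \approx -3999.3$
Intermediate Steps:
$N{\left(a \right)} = 4 a$
$B = -10$ ($B = 28 - 38 = -10$)
$h{\left(Y \right)} = 4 Y^{3}$ ($h{\left(Y \right)} = 4 Y Y^{2} = 4 Y^{3}$)
$l = - \frac{15239}{22570} \approx -0.67519$
$h{\left(B \right)} - l = 4 \left(-10\right)^{3} - - \frac{15239}{22570} = 4 \left(-1000\right) + \frac{15239}{22570} = -4000 + \frac{15239}{22570} = - \frac{90264761}{22570}$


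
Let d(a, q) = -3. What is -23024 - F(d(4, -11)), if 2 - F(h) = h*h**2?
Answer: -23053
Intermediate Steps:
F(h) = 2 - h**3 (F(h) = 2 - h*h**2 = 2 - h**3)
-23024 - F(d(4, -11)) = -23024 - (2 - 1*(-3)**3) = -23024 - (2 - 1*(-27)) = -23024 - (2 + 27) = -23024 - 1*29 = -23024 - 29 = -23053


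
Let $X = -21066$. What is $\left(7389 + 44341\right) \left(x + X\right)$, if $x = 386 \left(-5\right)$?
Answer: $-1189583080$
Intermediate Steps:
$x = -1930$
$\left(7389 + 44341\right) \left(x + X\right) = \left(7389 + 44341\right) \left(-1930 - 21066\right) = 51730 \left(-22996\right) = -1189583080$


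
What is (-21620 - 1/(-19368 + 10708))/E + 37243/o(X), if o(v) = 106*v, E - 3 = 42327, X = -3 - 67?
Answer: -250694961033/45333454600 ≈ -5.5300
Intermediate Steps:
X = -70
E = 42330 (E = 3 + 42327 = 42330)
(-21620 - 1/(-19368 + 10708))/E + 37243/o(X) = (-21620 - 1/(-19368 + 10708))/42330 + 37243/((106*(-70))) = (-21620 - 1/(-8660))*(1/42330) + 37243/(-7420) = (-21620 - 1*(-1/8660))*(1/42330) + 37243*(-1/7420) = (-21620 + 1/8660)*(1/42330) - 37243/7420 = -187229199/8660*1/42330 - 37243/7420 = -62409733/122192600 - 37243/7420 = -250694961033/45333454600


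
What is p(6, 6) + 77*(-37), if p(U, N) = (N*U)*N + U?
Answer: -2627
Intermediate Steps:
p(U, N) = U + U*N² (p(U, N) = U*N² + U = U + U*N²)
p(6, 6) + 77*(-37) = 6*(1 + 6²) + 77*(-37) = 6*(1 + 36) - 2849 = 6*37 - 2849 = 222 - 2849 = -2627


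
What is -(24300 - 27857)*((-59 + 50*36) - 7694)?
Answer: -21174821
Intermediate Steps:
-(24300 - 27857)*((-59 + 50*36) - 7694) = -(-3557)*((-59 + 1800) - 7694) = -(-3557)*(1741 - 7694) = -(-3557)*(-5953) = -1*21174821 = -21174821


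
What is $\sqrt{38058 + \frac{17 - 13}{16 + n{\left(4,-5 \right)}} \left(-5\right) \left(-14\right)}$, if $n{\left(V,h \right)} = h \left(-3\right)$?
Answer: $\frac{37 \sqrt{26722}}{31} \approx 195.11$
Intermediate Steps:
$n{\left(V,h \right)} = - 3 h$
$\sqrt{38058 + \frac{17 - 13}{16 + n{\left(4,-5 \right)}} \left(-5\right) \left(-14\right)} = \sqrt{38058 + \frac{17 - 13}{16 - -15} \left(-5\right) \left(-14\right)} = \sqrt{38058 + \frac{4}{16 + 15} \left(-5\right) \left(-14\right)} = \sqrt{38058 + \frac{4}{31} \left(-5\right) \left(-14\right)} = \sqrt{38058 - - \frac{280}{31}} = \sqrt{38058 + \frac{280}{31}} = \sqrt{\frac{1180078}{31}} = \frac{37 \sqrt{26722}}{31}$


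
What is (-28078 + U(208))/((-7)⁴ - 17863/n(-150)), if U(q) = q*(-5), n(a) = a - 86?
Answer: -99592/8471 ≈ -11.757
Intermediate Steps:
n(a) = -86 + a
U(q) = -5*q
(-28078 + U(208))/((-7)⁴ - 17863/n(-150)) = (-28078 - 5*208)/((-7)⁴ - 17863/(-86 - 150)) = (-28078 - 1040)/(2401 - 17863/(-236)) = -29118/(2401 - 17863*(-1/236)) = -29118/(2401 + 17863/236) = -29118/584499/236 = -29118*236/584499 = -99592/8471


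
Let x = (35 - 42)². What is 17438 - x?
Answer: 17389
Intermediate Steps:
x = 49 (x = (-7)² = 49)
17438 - x = 17438 - 1*49 = 17438 - 49 = 17389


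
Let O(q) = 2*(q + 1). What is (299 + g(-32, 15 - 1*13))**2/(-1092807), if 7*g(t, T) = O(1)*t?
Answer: -429025/5949727 ≈ -0.072108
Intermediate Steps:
O(q) = 2 + 2*q (O(q) = 2*(1 + q) = 2 + 2*q)
g(t, T) = 4*t/7 (g(t, T) = ((2 + 2*1)*t)/7 = ((2 + 2)*t)/7 = (4*t)/7 = 4*t/7)
(299 + g(-32, 15 - 1*13))**2/(-1092807) = (299 + (4/7)*(-32))**2/(-1092807) = (299 - 128/7)**2*(-1/1092807) = (1965/7)**2*(-1/1092807) = (3861225/49)*(-1/1092807) = -429025/5949727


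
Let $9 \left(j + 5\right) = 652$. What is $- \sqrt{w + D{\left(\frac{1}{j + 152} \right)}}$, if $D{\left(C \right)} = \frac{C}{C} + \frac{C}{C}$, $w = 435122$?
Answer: $- 2 \sqrt{108781} \approx -659.64$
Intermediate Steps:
$j = \frac{607}{9}$ ($j = -5 + \frac{1}{9} \cdot 652 = -5 + \frac{652}{9} = \frac{607}{9} \approx 67.444$)
$D{\left(C \right)} = 2$ ($D{\left(C \right)} = 1 + 1 = 2$)
$- \sqrt{w + D{\left(\frac{1}{j + 152} \right)}} = - \sqrt{435122 + 2} = - \sqrt{435124} = - 2 \sqrt{108781}$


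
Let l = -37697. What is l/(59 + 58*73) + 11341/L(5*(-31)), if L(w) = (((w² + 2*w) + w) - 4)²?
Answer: -2324161809431/264680209872 ≈ -8.7810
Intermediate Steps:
L(w) = (-4 + w² + 3*w)² (L(w) = ((w² + 3*w) - 4)² = (-4 + w² + 3*w)²)
l/(59 + 58*73) + 11341/L(5*(-31)) = -37697/(59 + 58*73) + 11341/((-4 + (5*(-31))² + 3*(5*(-31)))²) = -37697/(59 + 4234) + 11341/((-4 + (-155)² + 3*(-155))²) = -37697/4293 + 11341/((-4 + 24025 - 465)²) = -37697*1/4293 + 11341/(23556²) = -37697/4293 + 11341/554885136 = -2324161809431/264680209872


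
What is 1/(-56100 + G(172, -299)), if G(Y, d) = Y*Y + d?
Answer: -1/26815 ≈ -3.7293e-5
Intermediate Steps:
G(Y, d) = d + Y² (G(Y, d) = Y² + d = d + Y²)
1/(-56100 + G(172, -299)) = 1/(-56100 + (-299 + 172²)) = 1/(-56100 + (-299 + 29584)) = 1/(-56100 + 29285) = 1/(-26815) = -1/26815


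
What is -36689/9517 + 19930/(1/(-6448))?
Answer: -1223016763569/9517 ≈ -1.2851e+8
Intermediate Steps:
-36689/9517 + 19930/(1/(-6448)) = -36689*1/9517 + 19930/(-1/6448) = -36689/9517 + 19930*(-6448) = -36689/9517 - 128508640 = -1223016763569/9517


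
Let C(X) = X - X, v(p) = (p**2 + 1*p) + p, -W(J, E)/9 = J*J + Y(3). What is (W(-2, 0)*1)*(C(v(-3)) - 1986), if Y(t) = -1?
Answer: 53622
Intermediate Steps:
W(J, E) = 9 - 9*J**2 (W(J, E) = -9*(J*J - 1) = -9*(J**2 - 1) = -9*(-1 + J**2) = 9 - 9*J**2)
v(p) = p**2 + 2*p (v(p) = (p**2 + p) + p = (p + p**2) + p = p**2 + 2*p)
C(X) = 0
(W(-2, 0)*1)*(C(v(-3)) - 1986) = ((9 - 9*(-2)**2)*1)*(0 - 1986) = ((9 - 9*4)*1)*(-1986) = ((9 - 36)*1)*(-1986) = -27*1*(-1986) = -27*(-1986) = 53622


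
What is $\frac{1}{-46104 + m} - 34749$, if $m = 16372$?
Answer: $- \frac{1033157269}{29732} \approx -34749.0$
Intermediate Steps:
$\frac{1}{-46104 + m} - 34749 = \frac{1}{-46104 + 16372} - 34749 = \frac{1}{-29732} - 34749 = - \frac{1}{29732} - 34749 = - \frac{1033157269}{29732}$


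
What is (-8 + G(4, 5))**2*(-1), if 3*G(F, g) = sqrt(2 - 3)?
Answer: -575/9 + 16*I/3 ≈ -63.889 + 5.3333*I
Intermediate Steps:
G(F, g) = I/3 (G(F, g) = sqrt(2 - 3)/3 = sqrt(-1)/3 = I/3)
(-8 + G(4, 5))**2*(-1) = (-8 + I/3)**2*(-1) = -(-8 + I/3)**2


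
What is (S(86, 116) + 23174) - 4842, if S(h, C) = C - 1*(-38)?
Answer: 18486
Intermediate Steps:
S(h, C) = 38 + C (S(h, C) = C + 38 = 38 + C)
(S(86, 116) + 23174) - 4842 = ((38 + 116) + 23174) - 4842 = (154 + 23174) - 4842 = 23328 - 4842 = 18486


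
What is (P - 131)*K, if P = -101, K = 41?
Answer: -9512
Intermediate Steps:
(P - 131)*K = (-101 - 131)*41 = -232*41 = -9512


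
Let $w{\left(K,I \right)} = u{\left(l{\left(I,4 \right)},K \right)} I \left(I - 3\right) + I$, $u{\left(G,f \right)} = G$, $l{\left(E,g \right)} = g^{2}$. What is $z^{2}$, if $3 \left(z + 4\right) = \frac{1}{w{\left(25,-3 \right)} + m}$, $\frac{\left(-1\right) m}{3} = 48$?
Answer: $\frac{2859481}{178929} \approx 15.981$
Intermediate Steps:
$m = -144$ ($m = \left(-3\right) 48 = -144$)
$w{\left(K,I \right)} = I + 16 I \left(-3 + I\right)$ ($w{\left(K,I \right)} = 4^{2} I \left(I - 3\right) + I = 16 I \left(-3 + I\right) + I = I + 16 I \left(-3 + I\right)$)
$z = - \frac{1691}{423}$ ($z = -4 + \frac{1}{3 \left(- 3 \left(-47 + 16 \left(-3\right)\right) - 144\right)} = -4 + \frac{1}{3 \left(- 3 \left(-47 - 48\right) - 144\right)} = -4 + \frac{1}{3 \left(\left(-3\right) \left(-95\right) - 144\right)} = -4 + \frac{1}{3 \left(285 - 144\right)} = -4 + \frac{1}{3 \cdot 141} = -4 + \frac{1}{3} \cdot \frac{1}{141} = -4 + \frac{1}{423} = - \frac{1691}{423} \approx -3.9976$)
$z^{2} = \left(- \frac{1691}{423}\right)^{2} = \frac{2859481}{178929}$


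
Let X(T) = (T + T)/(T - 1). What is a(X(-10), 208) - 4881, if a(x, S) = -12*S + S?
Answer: -7169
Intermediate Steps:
X(T) = 2*T/(-1 + T) (X(T) = (2*T)/(-1 + T) = 2*T/(-1 + T))
a(x, S) = -11*S
a(X(-10), 208) - 4881 = -11*208 - 4881 = -2288 - 4881 = -7169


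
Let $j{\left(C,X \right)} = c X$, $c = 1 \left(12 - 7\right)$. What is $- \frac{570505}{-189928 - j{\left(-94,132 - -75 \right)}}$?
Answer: $\frac{570505}{190963} \approx 2.9875$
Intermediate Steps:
$c = 5$ ($c = 1 \cdot 5 = 5$)
$j{\left(C,X \right)} = 5 X$
$- \frac{570505}{-189928 - j{\left(-94,132 - -75 \right)}} = - \frac{570505}{-189928 - 5 \left(132 - -75\right)} = - \frac{570505}{-189928 - 5 \left(132 + 75\right)} = - \frac{570505}{-189928 - 5 \cdot 207} = - \frac{570505}{-189928 - 1035} = - \frac{570505}{-190963} = \left(-570505\right) \left(- \frac{1}{190963}\right) = \frac{570505}{190963}$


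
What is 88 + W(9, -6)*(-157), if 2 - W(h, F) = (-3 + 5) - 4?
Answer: -540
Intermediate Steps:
W(h, F) = 4 (W(h, F) = 2 - ((-3 + 5) - 4) = 2 - (2 - 4) = 2 - 1*(-2) = 2 + 2 = 4)
88 + W(9, -6)*(-157) = 88 + 4*(-157) = 88 - 628 = -540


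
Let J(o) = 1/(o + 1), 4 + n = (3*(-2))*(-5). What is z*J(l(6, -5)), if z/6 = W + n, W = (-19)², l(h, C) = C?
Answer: -1161/2 ≈ -580.50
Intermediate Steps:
W = 361
n = 26 (n = -4 + (3*(-2))*(-5) = -4 - 6*(-5) = -4 + 30 = 26)
J(o) = 1/(1 + o)
z = 2322 (z = 6*(361 + 26) = 6*387 = 2322)
z*J(l(6, -5)) = 2322/(1 - 5) = 2322/(-4) = 2322*(-¼) = -1161/2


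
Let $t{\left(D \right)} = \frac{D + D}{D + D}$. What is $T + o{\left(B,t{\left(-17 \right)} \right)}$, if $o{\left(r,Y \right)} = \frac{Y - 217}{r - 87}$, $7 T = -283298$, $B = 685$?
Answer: $- \frac{84706858}{2093} \approx -40472.0$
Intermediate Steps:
$T = - \frac{283298}{7}$ ($T = \frac{1}{7} \left(-283298\right) = - \frac{283298}{7} \approx -40471.0$)
$t{\left(D \right)} = 1$ ($t{\left(D \right)} = \frac{2 D}{2 D} = 2 D \frac{1}{2 D} = 1$)
$o{\left(r,Y \right)} = \frac{-217 + Y}{-87 + r}$
$T + o{\left(B,t{\left(-17 \right)} \right)} = - \frac{283298}{7} + \frac{-217 + 1}{-87 + 685} = - \frac{283298}{7} + \frac{1}{598} \left(-216\right) = - \frac{283298}{7} - \frac{108}{299} = - \frac{84706858}{2093}$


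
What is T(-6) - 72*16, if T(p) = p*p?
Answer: -1116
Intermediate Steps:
T(p) = p**2
T(-6) - 72*16 = (-6)**2 - 72*16 = 36 - 1152 = -1116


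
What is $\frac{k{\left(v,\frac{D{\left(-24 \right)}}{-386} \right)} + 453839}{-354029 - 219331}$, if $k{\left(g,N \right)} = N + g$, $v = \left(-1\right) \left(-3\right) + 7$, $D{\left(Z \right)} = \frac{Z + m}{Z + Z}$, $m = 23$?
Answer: $- \frac{8408914271}{10623214080} \approx -0.79156$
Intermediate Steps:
$D{\left(Z \right)} = \frac{23 + Z}{2 Z}$ ($D{\left(Z \right)} = \frac{Z + 23}{Z + Z} = \frac{23 + Z}{2 Z}$)
$v = 10$ ($v = 3 + 7 = 10$)
$\frac{k{\left(v,\frac{D{\left(-24 \right)}}{-386} \right)} + 453839}{-354029 - 219331} = \frac{\left(\frac{\frac{1}{2} \frac{1}{-24} \left(23 - 24\right)}{-386} + 10\right) + 453839}{-354029 - 219331} = \frac{\left(\frac{1}{2} \left(- \frac{1}{24}\right) \left(-1\right) \left(- \frac{1}{386}\right) + 10\right) + 453839}{-573360} = \left(\left(\frac{1}{48} \left(- \frac{1}{386}\right) + 10\right) + 453839\right) \left(- \frac{1}{573360}\right) = \left(\left(- \frac{1}{18528} + 10\right) + 453839\right) \left(- \frac{1}{573360}\right) = \left(\frac{185279}{18528} + 453839\right) \left(- \frac{1}{573360}\right) = \frac{8408914271}{18528} \left(- \frac{1}{573360}\right) = - \frac{8408914271}{10623214080}$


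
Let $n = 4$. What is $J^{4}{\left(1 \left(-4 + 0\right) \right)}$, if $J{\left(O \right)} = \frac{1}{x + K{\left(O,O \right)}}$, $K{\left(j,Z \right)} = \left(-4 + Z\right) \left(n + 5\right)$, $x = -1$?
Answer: $\frac{1}{28398241} \approx 3.5213 \cdot 10^{-8}$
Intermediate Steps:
$K{\left(j,Z \right)} = -36 + 9 Z$ ($K{\left(j,Z \right)} = \left(-4 + Z\right) \left(4 + 5\right) = \left(-4 + Z\right) 9 = -36 + 9 Z$)
$J{\left(O \right)} = \frac{1}{-37 + 9 O}$ ($J{\left(O \right)} = \frac{1}{-1 + \left(-36 + 9 O\right)} = \frac{1}{-37 + 9 O}$)
$J^{4}{\left(1 \left(-4 + 0\right) \right)} = \left(\frac{1}{-37 + 9 \cdot 1 \left(-4 + 0\right)}\right)^{4} = \left(\frac{1}{-37 + 9 \cdot 1 \left(-4\right)}\right)^{4} = \left(\frac{1}{-37 + 9 \left(-4\right)}\right)^{4} = \left(\frac{1}{-37 - 36}\right)^{4} = \left(\frac{1}{-73}\right)^{4} = \left(- \frac{1}{73}\right)^{4} = \frac{1}{28398241}$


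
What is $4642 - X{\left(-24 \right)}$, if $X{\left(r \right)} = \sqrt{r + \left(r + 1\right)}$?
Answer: $4642 - i \sqrt{47} \approx 4642.0 - 6.8557 i$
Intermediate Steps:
$X{\left(r \right)} = \sqrt{1 + 2 r}$ ($X{\left(r \right)} = \sqrt{r + \left(1 + r\right)} = \sqrt{1 + 2 r}$)
$4642 - X{\left(-24 \right)} = 4642 - \sqrt{1 + 2 \left(-24\right)} = 4642 - \sqrt{1 - 48} = 4642 - \sqrt{-47} = 4642 - i \sqrt{47}$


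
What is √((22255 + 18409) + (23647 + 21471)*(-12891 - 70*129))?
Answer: I*√988991014 ≈ 31448.0*I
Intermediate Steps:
√((22255 + 18409) + (23647 + 21471)*(-12891 - 70*129)) = √(40664 + 45118*(-12891 - 9030)) = √(40664 + 45118*(-21921)) = √(40664 - 989031678) = √(-988991014) = I*√988991014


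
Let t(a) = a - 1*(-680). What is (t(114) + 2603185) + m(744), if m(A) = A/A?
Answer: 2603980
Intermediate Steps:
m(A) = 1
t(a) = 680 + a (t(a) = a + 680 = 680 + a)
(t(114) + 2603185) + m(744) = ((680 + 114) + 2603185) + 1 = (794 + 2603185) + 1 = 2603979 + 1 = 2603980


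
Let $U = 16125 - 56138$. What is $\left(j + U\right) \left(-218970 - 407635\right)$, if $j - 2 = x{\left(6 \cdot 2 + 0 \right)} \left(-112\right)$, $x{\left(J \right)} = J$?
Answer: $25913249775$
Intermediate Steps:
$U = -40013$
$j = -1342$ ($j = 2 + \left(6 \cdot 2 + 0\right) \left(-112\right) = 2 + \left(12 + 0\right) \left(-112\right) = 2 + 12 \left(-112\right) = 2 - 1344 = -1342$)
$\left(j + U\right) \left(-218970 - 407635\right) = \left(-1342 - 40013\right) \left(-218970 - 407635\right) = \left(-41355\right) \left(-626605\right) = 25913249775$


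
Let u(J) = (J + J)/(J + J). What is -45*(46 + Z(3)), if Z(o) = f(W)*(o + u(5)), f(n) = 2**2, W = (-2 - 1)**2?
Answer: -2790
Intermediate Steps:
W = 9 (W = (-3)**2 = 9)
f(n) = 4
u(J) = 1 (u(J) = (2*J)/((2*J)) = (2*J)*(1/(2*J)) = 1)
Z(o) = 4 + 4*o (Z(o) = 4*(o + 1) = 4*(1 + o) = 4 + 4*o)
-45*(46 + Z(3)) = -45*(46 + (4 + 4*3)) = -45*(46 + (4 + 12)) = -45*(46 + 16) = -45*62 = -2790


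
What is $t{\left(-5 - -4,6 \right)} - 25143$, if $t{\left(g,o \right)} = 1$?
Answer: $-25142$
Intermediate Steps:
$t{\left(-5 - -4,6 \right)} - 25143 = 1 - 25143 = -25142$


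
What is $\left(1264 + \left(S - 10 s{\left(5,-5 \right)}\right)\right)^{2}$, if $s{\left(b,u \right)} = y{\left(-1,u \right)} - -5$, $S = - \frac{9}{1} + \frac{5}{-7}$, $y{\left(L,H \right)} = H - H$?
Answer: $\frac{71064900}{49} \approx 1.4503 \cdot 10^{6}$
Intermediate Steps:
$y{\left(L,H \right)} = 0$
$S = - \frac{68}{7}$ ($S = \left(-9\right) 1 + 5 \left(- \frac{1}{7}\right) = -9 - \frac{5}{7} = - \frac{68}{7} \approx -9.7143$)
$s{\left(b,u \right)} = 5$ ($s{\left(b,u \right)} = 0 - -5 = 0 + 5 = 5$)
$\left(1264 + \left(S - 10 s{\left(5,-5 \right)}\right)\right)^{2} = \left(1264 - \frac{418}{7}\right)^{2} = \left(\frac{8430}{7}\right)^{2} = \frac{71064900}{49}$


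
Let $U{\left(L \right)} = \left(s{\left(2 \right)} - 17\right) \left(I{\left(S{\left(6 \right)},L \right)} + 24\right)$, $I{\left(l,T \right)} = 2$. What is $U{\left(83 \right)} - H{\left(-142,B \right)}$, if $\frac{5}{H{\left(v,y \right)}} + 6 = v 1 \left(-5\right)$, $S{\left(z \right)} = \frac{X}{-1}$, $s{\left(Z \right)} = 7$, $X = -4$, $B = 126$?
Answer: $- \frac{183045}{704} \approx -260.01$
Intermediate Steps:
$S{\left(z \right)} = 4$ ($S{\left(z \right)} = - \frac{4}{-1} = \left(-4\right) \left(-1\right) = 4$)
$H{\left(v,y \right)} = \frac{5}{-6 - 5 v}$ ($H{\left(v,y \right)} = \frac{5}{-6 + v 1 \left(-5\right)} = \frac{5}{-6 + v \left(-5\right)} = \frac{5}{-6 - 5 v}$)
$U{\left(L \right)} = -260$ ($U{\left(L \right)} = \left(7 - 17\right) \left(2 + 24\right) = \left(-10\right) 26 = -260$)
$U{\left(83 \right)} - H{\left(-142,B \right)} = -260 - - \frac{5}{6 + 5 \left(-142\right)} = -260 - - \frac{5}{6 - 710} = -260 - - \frac{5}{-704} = -260 - \left(-5\right) \left(- \frac{1}{704}\right) = -260 - \frac{5}{704} = - \frac{183045}{704}$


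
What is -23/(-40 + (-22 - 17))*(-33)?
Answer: -759/79 ≈ -9.6076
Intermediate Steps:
-23/(-40 + (-22 - 17))*(-33) = -23/(-40 - 39)*(-33) = -23/(-79)*(-33) = -23*(-1/79)*(-33) = (23/79)*(-33) = -759/79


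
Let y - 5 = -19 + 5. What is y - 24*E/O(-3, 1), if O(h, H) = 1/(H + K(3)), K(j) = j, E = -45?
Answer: 4311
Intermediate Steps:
y = -9 (y = 5 + (-19 + 5) = 5 - 14 = -9)
O(h, H) = 1/(3 + H) (O(h, H) = 1/(H + 3) = 1/(3 + H))
y - 24*E/O(-3, 1) = -9 - (-1080)/(1/(3 + 1)) = -9 - (-1080)/(1/4) = -9 - (-1080)/1/4 = -9 - (-1080)*4 = -9 - 24*(-180) = -9 + 4320 = 4311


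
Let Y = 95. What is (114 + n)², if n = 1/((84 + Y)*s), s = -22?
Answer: 201539042761/15507844 ≈ 12996.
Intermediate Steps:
n = -1/3938 (n = 1/((84 + 95)*(-22)) = -1/22/179 = (1/179)*(-1/22) = -1/3938 ≈ -0.00025394)
(114 + n)² = (114 - 1/3938)² = (448931/3938)² = 201539042761/15507844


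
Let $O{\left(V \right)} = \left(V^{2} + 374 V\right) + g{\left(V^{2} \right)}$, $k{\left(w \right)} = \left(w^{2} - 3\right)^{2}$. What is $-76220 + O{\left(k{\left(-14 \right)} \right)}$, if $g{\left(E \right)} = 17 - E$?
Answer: $13854923$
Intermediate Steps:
$k{\left(w \right)} = \left(-3 + w^{2}\right)^{2}$
$O{\left(V \right)} = 17 + 374 V$ ($O{\left(V \right)} = \left(V^{2} + 374 V\right) - \left(-17 + V^{2}\right) = 17 + 374 V$)
$-76220 + O{\left(k{\left(-14 \right)} \right)} = -76220 + \left(17 + 374 \left(-3 + \left(-14\right)^{2}\right)^{2}\right) = -76220 + \left(17 + 374 \left(-3 + 196\right)^{2}\right) = -76220 + \left(17 + 374 \cdot 193^{2}\right) = -76220 + \left(17 + 374 \cdot 37249\right) = -76220 + \left(17 + 13931126\right) = -76220 + 13931143 = 13854923$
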